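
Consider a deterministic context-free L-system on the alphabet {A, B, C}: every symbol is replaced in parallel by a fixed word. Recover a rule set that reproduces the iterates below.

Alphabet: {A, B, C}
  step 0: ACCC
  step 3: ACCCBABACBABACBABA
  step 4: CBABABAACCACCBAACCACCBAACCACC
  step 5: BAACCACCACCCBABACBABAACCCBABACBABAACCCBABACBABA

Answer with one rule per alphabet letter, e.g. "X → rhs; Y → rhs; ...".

A->C, B->AC, C->BA

  step 4 ⇒ step 5: CBABABAACCACCBAACCACCBAACCACC ⇒ BA·AC·C·AC·C·AC·C·C·BA·BA·C·BA·BA·AC·C·C·BA·BA·C·BA·BA·AC·C·C·BA·BA·C·BA·BA
    A ↦ C
    B ↦ AC
    C ↦ BA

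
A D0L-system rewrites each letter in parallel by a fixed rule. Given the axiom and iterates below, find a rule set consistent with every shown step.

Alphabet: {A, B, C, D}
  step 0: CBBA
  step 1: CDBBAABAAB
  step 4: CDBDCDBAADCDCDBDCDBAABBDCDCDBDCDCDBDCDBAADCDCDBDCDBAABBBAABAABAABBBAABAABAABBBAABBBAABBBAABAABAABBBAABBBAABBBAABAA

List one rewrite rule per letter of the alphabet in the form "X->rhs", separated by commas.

A->B, B->BAA, C->CDB, D->DCD

  step 0 ⇒ step 1: CBBA ⇒ CDB·BAA·BAA·B
    A ↦ B
    B ↦ BAA
    C ↦ CDB
    D ↦ DCD  (constrained at step 1)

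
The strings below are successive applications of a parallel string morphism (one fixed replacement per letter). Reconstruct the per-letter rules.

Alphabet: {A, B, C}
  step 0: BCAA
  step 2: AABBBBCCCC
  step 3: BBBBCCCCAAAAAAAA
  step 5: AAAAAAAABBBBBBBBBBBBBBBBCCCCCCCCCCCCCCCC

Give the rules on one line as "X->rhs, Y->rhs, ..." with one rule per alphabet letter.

  step 2 ⇒ step 3: AABBBBCCCC ⇒ BB·BB·C·C·C·C·AA·AA·AA·AA
    A ↦ BB
    B ↦ C
    C ↦ AA

A->BB, B->C, C->AA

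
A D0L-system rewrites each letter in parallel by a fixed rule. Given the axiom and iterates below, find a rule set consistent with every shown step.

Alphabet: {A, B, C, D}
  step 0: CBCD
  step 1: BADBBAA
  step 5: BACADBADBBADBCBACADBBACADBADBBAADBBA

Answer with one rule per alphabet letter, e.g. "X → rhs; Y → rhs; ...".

A->C, B->DB, C->BA, D->A

  step 0 ⇒ step 1: CBCD ⇒ BA·DB·BA·A
    B ↦ DB
    C ↦ BA
    D ↦ A
    A ↦ C  (constrained at step 1)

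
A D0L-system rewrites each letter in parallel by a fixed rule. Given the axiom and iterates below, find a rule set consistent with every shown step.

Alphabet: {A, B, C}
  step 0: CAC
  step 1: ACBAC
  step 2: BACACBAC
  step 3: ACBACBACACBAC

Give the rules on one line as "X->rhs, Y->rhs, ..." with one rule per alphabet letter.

  step 2 ⇒ step 3: BACACBAC ⇒ AC·B·AC·B·AC·AC·B·AC
    A ↦ B
    B ↦ AC
    C ↦ AC

A->B, B->AC, C->AC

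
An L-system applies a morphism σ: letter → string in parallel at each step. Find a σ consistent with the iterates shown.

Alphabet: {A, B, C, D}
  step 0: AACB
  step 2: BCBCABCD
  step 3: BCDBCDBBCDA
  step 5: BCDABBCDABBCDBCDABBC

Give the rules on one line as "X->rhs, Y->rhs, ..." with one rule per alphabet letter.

A->B, B->BC, C->D, D->A

  step 2 ⇒ step 3: BCBCABCD ⇒ BC·D·BC·D·B·BC·D·A
    A ↦ B
    B ↦ BC
    C ↦ D
    D ↦ A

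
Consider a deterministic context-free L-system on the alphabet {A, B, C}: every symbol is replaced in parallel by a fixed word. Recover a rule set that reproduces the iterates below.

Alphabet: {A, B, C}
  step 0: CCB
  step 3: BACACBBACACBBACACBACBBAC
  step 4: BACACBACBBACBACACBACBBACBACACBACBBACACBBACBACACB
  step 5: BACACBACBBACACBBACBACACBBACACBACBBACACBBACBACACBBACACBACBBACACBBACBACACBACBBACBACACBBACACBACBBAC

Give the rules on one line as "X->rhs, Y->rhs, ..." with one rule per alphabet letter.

  step 4 ⇒ step 5: BACACBACBBACBACACBACBBACBACACBACBBACACBBACBACACB ⇒ BAC·AC·B·AC·B·BAC·AC·B·BAC·BAC·AC·B·BAC·AC·B·AC·B·BAC·AC·B·BAC·BAC·AC·B·BAC·AC·B·AC·B·BAC·AC·B·BAC·BAC·AC·B·AC·B·BAC·BAC·AC·B·BAC·AC·B·AC·B·BAC
    A ↦ AC
    B ↦ BAC
    C ↦ B

A->AC, B->BAC, C->B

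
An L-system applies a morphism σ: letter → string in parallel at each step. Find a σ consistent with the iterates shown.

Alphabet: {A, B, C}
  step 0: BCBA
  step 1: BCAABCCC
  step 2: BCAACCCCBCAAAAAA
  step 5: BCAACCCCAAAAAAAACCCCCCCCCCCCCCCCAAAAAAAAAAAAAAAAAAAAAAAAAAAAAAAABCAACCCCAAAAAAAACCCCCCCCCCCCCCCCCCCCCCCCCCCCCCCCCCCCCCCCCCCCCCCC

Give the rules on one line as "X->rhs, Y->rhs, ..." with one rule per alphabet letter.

A->CC, B->BC, C->AA

  step 1 ⇒ step 2: BCAABCCC ⇒ BC·AA·CC·CC·BC·AA·AA·AA
    A ↦ CC
    B ↦ BC
    C ↦ AA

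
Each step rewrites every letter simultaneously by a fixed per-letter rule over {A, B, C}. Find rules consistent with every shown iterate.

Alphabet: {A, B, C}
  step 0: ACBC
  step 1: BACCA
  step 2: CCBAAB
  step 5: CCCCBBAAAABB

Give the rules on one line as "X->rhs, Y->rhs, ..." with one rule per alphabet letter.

A->B, B->CC, C->A

  step 1 ⇒ step 2: BACCA ⇒ CC·B·A·A·B
    A ↦ B
    B ↦ CC
    C ↦ A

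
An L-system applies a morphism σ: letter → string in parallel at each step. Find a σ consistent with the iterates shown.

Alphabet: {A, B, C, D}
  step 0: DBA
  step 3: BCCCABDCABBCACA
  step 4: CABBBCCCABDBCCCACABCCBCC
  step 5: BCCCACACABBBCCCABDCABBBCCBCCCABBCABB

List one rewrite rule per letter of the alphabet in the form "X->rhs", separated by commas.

  step 4 ⇒ step 5: CABBBCCCABDBCCCACABCCBCC ⇒ B·CC·CA·CA·CA·B·B·B·CC·CA·BD·CA·B·B·B·CC·B·CC·CA·B·B·CA·B·B
    A ↦ CC
    B ↦ CA
    C ↦ B
    D ↦ BD

A->CC, B->CA, C->B, D->BD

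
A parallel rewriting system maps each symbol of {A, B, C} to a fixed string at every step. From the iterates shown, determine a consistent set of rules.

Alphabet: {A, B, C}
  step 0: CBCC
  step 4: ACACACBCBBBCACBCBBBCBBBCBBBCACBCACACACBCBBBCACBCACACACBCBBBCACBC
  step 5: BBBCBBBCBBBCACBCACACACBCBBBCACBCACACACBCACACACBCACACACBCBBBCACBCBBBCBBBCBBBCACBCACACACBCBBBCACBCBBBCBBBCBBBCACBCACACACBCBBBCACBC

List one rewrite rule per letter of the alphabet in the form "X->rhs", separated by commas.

  step 4 ⇒ step 5: ACACACBCBBBCACBCBBBCBBBCBBBCACBCACACACBCBBBCACBCACACACBCBBBCACBC ⇒ BB·BC·BB·BC·BB·BC·AC·BC·AC·AC·AC·BC·BB·BC·AC·BC·AC·AC·AC·BC·AC·AC·AC·BC·AC·AC·AC·BC·BB·BC·AC·BC·BB·BC·BB·BC·BB·BC·AC·BC·AC·AC·AC·BC·BB·BC·AC·BC·BB·BC·BB·BC·BB·BC·AC·BC·AC·AC·AC·BC·BB·BC·AC·BC
    A ↦ BB
    B ↦ AC
    C ↦ BC

A->BB, B->AC, C->BC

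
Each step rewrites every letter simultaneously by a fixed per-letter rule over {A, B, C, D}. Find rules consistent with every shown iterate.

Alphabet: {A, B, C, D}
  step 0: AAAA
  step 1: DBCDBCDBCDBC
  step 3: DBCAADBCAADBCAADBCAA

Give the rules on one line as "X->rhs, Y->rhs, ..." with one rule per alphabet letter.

A->DBC, B->D, C->D, D->A

  step 0 ⇒ step 1: AAAA ⇒ DBC·DBC·DBC·DBC
    A ↦ DBC
    B ↦ D  (constrained at step 1)
    C ↦ D  (constrained at step 1)
    D ↦ A  (constrained at step 1)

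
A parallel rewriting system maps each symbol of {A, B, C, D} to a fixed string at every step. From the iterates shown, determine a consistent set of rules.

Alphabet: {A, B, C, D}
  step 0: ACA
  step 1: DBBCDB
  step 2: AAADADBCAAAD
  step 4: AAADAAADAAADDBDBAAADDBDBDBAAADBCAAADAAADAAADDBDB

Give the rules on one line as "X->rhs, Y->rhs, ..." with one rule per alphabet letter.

A->DB, B->AD, C->BC, D->AA

  step 1 ⇒ step 2: DBBCDB ⇒ AA·AD·AD·BC·AA·AD
    B ↦ AD
    C ↦ BC
    D ↦ AA
  step 0 ⇒ step 1: ACA ⇒ DB·BC·DB
    A ↦ DB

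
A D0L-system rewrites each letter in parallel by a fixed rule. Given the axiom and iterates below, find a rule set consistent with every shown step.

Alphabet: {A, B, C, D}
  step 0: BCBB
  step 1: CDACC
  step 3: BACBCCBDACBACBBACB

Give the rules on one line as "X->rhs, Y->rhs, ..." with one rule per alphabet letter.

  step 0 ⇒ step 1: BCBB ⇒ C·DA·C·C
    B ↦ C
    C ↦ DA
    A ↦ CB  (constrained at step 1)
    D ↦ BA  (constrained at step 1)

A->CB, B->C, C->DA, D->BA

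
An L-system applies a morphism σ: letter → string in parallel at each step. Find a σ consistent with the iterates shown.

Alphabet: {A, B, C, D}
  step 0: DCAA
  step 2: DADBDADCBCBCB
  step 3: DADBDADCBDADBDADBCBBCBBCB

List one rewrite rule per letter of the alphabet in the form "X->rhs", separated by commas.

A->B, B->CB, C->B, D->DAD

  step 2 ⇒ step 3: DADBDADCBCBCB ⇒ DAD·B·DAD·CB·DAD·B·DAD·B·CB·B·CB·B·CB
    A ↦ B
    B ↦ CB
    C ↦ B
    D ↦ DAD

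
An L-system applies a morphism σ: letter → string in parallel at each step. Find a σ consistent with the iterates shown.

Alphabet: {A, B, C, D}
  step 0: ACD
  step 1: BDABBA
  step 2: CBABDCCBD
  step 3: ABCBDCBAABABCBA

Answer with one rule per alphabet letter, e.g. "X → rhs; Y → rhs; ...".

  step 2 ⇒ step 3: CBABDCCBD ⇒ AB·C·BD·C·BA·AB·AB·C·BA
    A ↦ BD
    B ↦ C
    C ↦ AB
    D ↦ BA

A->BD, B->C, C->AB, D->BA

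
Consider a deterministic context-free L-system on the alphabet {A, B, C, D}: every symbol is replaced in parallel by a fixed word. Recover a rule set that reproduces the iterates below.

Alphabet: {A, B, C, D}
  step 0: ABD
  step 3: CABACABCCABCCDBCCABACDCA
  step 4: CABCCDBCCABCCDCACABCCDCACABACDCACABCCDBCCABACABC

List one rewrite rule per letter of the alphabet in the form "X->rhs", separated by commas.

A->BC, B->CD, C->CA, D->BA

  step 3 ⇒ step 4: CABACABCCABCCDBCCABACDCA ⇒ CA·BC·CD·BC·CA·BC·CD·CA·CA·BC·CD·CA·CA·BA·CD·CA·CA·BC·CD·BC·CA·BA·CA·BC
    A ↦ BC
    B ↦ CD
    C ↦ CA
    D ↦ BA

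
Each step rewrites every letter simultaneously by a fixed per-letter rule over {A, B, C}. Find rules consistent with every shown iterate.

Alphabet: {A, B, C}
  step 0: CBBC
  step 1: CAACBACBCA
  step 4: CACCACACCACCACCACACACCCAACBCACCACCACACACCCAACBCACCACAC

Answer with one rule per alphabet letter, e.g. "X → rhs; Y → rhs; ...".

A->C, B->ACB, C->CA

  step 0 ⇒ step 1: CBBC ⇒ CA·ACB·ACB·CA
    B ↦ ACB
    C ↦ CA
    A ↦ C  (constrained at step 1)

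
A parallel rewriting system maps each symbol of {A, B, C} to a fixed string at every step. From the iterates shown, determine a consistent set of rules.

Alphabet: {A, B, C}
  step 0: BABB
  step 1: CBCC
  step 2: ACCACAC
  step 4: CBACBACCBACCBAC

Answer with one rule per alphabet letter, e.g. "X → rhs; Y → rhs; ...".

  step 1 ⇒ step 2: CBCC ⇒ AC·C·AC·AC
    B ↦ C
    C ↦ AC
  step 0 ⇒ step 1: BABB ⇒ C·B·C·C
    A ↦ B

A->B, B->C, C->AC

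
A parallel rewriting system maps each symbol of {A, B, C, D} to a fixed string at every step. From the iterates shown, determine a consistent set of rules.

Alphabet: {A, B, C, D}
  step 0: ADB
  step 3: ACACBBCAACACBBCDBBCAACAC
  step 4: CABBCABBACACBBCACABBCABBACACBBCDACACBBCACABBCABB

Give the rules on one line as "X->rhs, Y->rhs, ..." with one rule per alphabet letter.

A->CA, B->AC, C->BB, D->CD

  step 3 ⇒ step 4: ACACBBCAACACBBCDBBCAACAC ⇒ CA·BB·CA·BB·AC·AC·BB·CA·CA·BB·CA·BB·AC·AC·BB·CD·AC·AC·BB·CA·CA·BB·CA·BB
    A ↦ CA
    B ↦ AC
    C ↦ BB
    D ↦ CD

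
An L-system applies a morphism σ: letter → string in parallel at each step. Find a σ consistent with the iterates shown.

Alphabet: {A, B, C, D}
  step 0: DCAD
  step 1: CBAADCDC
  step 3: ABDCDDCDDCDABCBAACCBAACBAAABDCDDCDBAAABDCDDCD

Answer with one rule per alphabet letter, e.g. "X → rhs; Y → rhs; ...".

  step 0 ⇒ step 1: DCAD ⇒ C·BAA·DCD·C
    A ↦ DCD
    C ↦ BAA
    D ↦ C
    B ↦ AB  (constrained at step 1)

A->DCD, B->AB, C->BAA, D->C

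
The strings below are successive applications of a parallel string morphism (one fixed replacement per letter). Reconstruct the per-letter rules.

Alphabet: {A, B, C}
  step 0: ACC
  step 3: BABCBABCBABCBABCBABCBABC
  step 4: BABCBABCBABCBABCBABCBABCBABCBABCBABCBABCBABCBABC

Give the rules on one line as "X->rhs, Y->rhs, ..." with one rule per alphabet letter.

A->BC, B->BA, C->BC

  step 3 ⇒ step 4: BABCBABCBABCBABCBABCBABC ⇒ BA·BC·BA·BC·BA·BC·BA·BC·BA·BC·BA·BC·BA·BC·BA·BC·BA·BC·BA·BC·BA·BC·BA·BC
    A ↦ BC
    B ↦ BA
    C ↦ BC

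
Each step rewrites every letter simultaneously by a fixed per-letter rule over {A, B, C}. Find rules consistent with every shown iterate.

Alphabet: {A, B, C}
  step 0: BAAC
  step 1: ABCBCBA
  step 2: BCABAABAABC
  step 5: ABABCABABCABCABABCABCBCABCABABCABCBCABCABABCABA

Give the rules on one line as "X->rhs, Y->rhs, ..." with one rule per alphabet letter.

A->BC, B->A, C->BA

  step 1 ⇒ step 2: ABCBCBA ⇒ BC·A·BA·A·BA·A·BC
    A ↦ BC
    B ↦ A
    C ↦ BA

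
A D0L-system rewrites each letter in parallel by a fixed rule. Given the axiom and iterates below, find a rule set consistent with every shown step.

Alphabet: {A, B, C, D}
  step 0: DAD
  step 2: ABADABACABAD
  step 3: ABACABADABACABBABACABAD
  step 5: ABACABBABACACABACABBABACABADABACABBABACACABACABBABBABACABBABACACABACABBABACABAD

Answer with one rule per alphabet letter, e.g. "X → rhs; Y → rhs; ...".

  step 2 ⇒ step 3: ABADABACABAD ⇒ AB·AC·AB·AD·AB·AC·AB·B·AB·AC·AB·AD
    A ↦ AB
    B ↦ AC
    C ↦ B
    D ↦ AD

A->AB, B->AC, C->B, D->AD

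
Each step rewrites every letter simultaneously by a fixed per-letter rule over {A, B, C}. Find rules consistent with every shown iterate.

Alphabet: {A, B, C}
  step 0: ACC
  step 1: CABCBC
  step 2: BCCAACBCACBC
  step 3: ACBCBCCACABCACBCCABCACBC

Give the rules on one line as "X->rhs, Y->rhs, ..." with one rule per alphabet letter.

A->CA, B->AC, C->BC

  step 2 ⇒ step 3: BCCAACBCACBC ⇒ AC·BC·BC·CA·CA·BC·AC·BC·CA·BC·AC·BC
    A ↦ CA
    B ↦ AC
    C ↦ BC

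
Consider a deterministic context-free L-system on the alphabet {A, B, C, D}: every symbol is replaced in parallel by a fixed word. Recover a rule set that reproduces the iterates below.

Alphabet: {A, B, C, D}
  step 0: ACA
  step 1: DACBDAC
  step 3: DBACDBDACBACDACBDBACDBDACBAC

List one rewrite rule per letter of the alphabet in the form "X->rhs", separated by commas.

  step 0 ⇒ step 1: ACA ⇒ DAC·B·DAC
    A ↦ DAC
    C ↦ B
    B ↦ AC  (constrained at step 1)
    D ↦ DB  (constrained at step 1)

A->DAC, B->AC, C->B, D->DB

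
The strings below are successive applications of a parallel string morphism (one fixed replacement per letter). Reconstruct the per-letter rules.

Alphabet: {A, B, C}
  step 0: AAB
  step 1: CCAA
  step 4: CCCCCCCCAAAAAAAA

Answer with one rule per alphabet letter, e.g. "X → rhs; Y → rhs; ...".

  step 0 ⇒ step 1: AAB ⇒ C·C·AA
    A ↦ C
    B ↦ AA
    C ↦ BB  (constrained at step 1)

A->C, B->AA, C->BB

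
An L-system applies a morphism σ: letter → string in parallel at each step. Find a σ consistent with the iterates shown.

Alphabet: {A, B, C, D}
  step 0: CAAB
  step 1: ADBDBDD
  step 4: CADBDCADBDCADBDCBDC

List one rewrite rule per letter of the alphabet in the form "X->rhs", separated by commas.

  step 0 ⇒ step 1: CAAB ⇒ AD·BD·BD·D
    A ↦ BD
    B ↦ D
    C ↦ AD
    D ↦ C  (constrained at step 1)

A->BD, B->D, C->AD, D->C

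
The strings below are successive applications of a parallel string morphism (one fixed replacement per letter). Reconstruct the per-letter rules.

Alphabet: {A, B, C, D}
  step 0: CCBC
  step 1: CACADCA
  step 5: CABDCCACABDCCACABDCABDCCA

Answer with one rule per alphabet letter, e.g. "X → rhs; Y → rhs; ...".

A->B, B->D, C->CA, D->C

  step 0 ⇒ step 1: CCBC ⇒ CA·CA·D·CA
    B ↦ D
    C ↦ CA
    A ↦ B  (constrained at step 1)
    D ↦ C  (constrained at step 1)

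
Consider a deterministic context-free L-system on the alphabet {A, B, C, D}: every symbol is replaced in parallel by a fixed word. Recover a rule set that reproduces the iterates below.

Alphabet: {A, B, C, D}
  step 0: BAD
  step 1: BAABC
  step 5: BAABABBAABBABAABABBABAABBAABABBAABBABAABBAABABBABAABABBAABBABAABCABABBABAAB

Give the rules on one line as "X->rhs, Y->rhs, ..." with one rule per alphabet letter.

  step 0 ⇒ step 1: BAD ⇒ BA·AB·C
    A ↦ AB
    B ↦ BA
    D ↦ C
    C ↦ DA  (constrained at step 1)

A->AB, B->BA, C->DA, D->C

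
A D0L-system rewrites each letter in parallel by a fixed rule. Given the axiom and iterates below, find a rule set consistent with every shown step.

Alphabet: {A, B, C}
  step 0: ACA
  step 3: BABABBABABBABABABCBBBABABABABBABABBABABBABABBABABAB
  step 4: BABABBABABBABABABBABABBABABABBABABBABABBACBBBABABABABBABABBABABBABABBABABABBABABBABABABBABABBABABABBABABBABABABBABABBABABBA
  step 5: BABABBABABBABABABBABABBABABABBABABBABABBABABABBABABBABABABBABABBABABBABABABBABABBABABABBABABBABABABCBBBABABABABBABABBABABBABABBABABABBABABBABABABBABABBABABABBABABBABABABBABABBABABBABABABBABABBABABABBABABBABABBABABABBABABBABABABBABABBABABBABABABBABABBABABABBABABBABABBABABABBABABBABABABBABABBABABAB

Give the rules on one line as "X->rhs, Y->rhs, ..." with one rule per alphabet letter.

  step 4 ⇒ step 5: BABABBABABBABABABBABABBABABABBABABBABABBACBBBABABABABBABABBABABBABABBABABABBABABBABABABBABABBABABABBABABBABABABBABABBABABBA ⇒ BA·BAB·BA·BAB·BA·BA·BAB·BA·BAB·BA·BA·BAB·BA·BAB·BA·BAB·BA·BA·BAB·BA·BAB·BA·BA·BAB·BA·BAB·BA·BAB·BA·BA·BAB·BA·BAB·BA·BA·BAB·BA·BAB·BA·BA·BAB·CBB·BA·BA·BA·BAB·BA·BAB·BA·BAB·BA·BAB·BA·BA·BAB·BA·BAB·BA·BA·BAB·BA·BAB·BA·BA·BAB·BA·BAB·BA·BA·BAB·BA·BAB·BA·BAB·BA·BA·BAB·BA·BAB·BA·BA·BAB·BA·BAB·BA·BAB·BA·BA·BAB·BA·BAB·BA·BA·BAB·BA·BAB·BA·BAB·BA·BA·BAB·BA·BAB·BA·BA·BAB·BA·BAB·BA·BAB·BA·BA·BAB·BA·BAB·BA·BA·BAB·BA·BAB·BA·BA·BAB
    A ↦ BAB
    B ↦ BA
    C ↦ CBB

A->BAB, B->BA, C->CBB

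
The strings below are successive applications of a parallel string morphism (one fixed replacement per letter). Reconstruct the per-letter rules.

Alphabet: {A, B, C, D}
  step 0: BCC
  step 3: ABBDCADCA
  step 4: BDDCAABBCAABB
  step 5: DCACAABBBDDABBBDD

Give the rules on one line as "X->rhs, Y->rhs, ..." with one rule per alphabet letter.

  step 4 ⇒ step 5: BDDCAABBCAABB ⇒ D·CA·CA·AB·B·B·D·D·AB·B·B·D·D
    A ↦ B
    B ↦ D
    C ↦ AB
    D ↦ CA

A->B, B->D, C->AB, D->CA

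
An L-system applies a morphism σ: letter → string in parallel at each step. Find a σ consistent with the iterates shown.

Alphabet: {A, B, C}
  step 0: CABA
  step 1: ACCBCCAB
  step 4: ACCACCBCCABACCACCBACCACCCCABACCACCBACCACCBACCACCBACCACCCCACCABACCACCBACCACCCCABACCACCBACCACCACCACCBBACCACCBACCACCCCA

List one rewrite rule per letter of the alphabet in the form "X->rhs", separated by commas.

A->B, B->CCA, C->ACC

  step 0 ⇒ step 1: CABA ⇒ ACC·B·CCA·B
    A ↦ B
    B ↦ CCA
    C ↦ ACC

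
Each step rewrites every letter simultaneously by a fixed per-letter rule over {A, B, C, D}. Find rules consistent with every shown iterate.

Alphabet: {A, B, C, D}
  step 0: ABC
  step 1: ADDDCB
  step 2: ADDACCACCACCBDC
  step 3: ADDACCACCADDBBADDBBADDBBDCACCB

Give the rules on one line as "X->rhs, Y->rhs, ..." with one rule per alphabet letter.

  step 2 ⇒ step 3: ADDACCACCACCBDC ⇒ ADD·ACC·ACC·ADD·B·B·ADD·B·B·ADD·B·B·DC·ACC·B
    A ↦ ADD
    B ↦ DC
    C ↦ B
    D ↦ ACC

A->ADD, B->DC, C->B, D->ACC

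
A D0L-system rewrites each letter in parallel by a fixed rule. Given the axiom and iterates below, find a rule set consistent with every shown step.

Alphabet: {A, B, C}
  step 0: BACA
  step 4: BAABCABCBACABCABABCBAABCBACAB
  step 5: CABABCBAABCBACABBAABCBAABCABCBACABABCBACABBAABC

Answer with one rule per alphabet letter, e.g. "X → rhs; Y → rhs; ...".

A->AB, B->C, C->BA

  step 4 ⇒ step 5: BAABCABCBACABCABABCBAABCBACAB ⇒ C·AB·AB·C·BA·AB·C·BA·C·AB·BA·AB·C·BA·AB·C·AB·C·BA·C·AB·AB·C·BA·C·AB·BA·AB·C
    A ↦ AB
    B ↦ C
    C ↦ BA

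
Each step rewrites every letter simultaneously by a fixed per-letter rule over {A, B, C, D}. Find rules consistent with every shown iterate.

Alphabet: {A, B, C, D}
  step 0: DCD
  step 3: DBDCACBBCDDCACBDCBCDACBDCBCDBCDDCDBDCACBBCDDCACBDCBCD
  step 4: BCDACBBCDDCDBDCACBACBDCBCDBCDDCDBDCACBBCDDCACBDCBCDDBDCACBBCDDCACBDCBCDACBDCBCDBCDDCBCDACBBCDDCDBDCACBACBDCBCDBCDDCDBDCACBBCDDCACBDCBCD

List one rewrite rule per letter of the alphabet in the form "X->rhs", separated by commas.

A->DB, B->ACB, C->DC, D->BCD

  step 3 ⇒ step 4: DBDCACBBCDDCACBDCBCDACBDCBCDBCDDCDBDCACBBCDDCACBDCBCD ⇒ BCD·ACB·BCD·DC·DB·DC·ACB·ACB·DC·BCD·BCD·DC·DB·DC·ACB·BCD·DC·ACB·DC·BCD·DB·DC·ACB·BCD·DC·ACB·DC·BCD·ACB·DC·BCD·BCD·DC·BCD·ACB·BCD·DC·DB·DC·ACB·ACB·DC·BCD·BCD·DC·DB·DC·ACB·BCD·DC·ACB·DC·BCD
    A ↦ DB
    B ↦ ACB
    C ↦ DC
    D ↦ BCD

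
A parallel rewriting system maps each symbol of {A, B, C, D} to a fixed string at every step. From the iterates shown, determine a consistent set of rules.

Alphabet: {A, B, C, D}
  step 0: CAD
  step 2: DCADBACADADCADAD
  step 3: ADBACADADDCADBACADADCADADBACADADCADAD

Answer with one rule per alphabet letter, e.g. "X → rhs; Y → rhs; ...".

  step 2 ⇒ step 3: DCADBACADADCADAD ⇒ AD·BA·CAD·AD·D·CAD·BA·CAD·AD·CAD·AD·BA·CAD·AD·CAD·AD
    A ↦ CAD
    B ↦ D
    C ↦ BA
    D ↦ AD

A->CAD, B->D, C->BA, D->AD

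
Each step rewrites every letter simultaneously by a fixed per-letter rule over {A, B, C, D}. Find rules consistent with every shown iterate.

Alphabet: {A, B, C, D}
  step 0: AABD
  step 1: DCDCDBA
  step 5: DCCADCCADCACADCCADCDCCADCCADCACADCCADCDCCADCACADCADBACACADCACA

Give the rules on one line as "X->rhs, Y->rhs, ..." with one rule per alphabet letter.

  step 0 ⇒ step 1: AABD ⇒ DC·DC·DB·A
    A ↦ DC
    B ↦ DB
    D ↦ A
    C ↦ CA  (constrained at step 1)

A->DC, B->DB, C->CA, D->A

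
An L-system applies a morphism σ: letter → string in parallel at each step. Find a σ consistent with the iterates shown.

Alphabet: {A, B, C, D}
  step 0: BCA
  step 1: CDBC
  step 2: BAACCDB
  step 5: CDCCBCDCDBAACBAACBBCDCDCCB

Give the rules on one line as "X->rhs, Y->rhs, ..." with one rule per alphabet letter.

A->C, B->CD, C->B, D->AAC

  step 1 ⇒ step 2: CDBC ⇒ B·AAC·CD·B
    B ↦ CD
    C ↦ B
    D ↦ AAC
  step 0 ⇒ step 1: BCA ⇒ CD·B·C
    A ↦ C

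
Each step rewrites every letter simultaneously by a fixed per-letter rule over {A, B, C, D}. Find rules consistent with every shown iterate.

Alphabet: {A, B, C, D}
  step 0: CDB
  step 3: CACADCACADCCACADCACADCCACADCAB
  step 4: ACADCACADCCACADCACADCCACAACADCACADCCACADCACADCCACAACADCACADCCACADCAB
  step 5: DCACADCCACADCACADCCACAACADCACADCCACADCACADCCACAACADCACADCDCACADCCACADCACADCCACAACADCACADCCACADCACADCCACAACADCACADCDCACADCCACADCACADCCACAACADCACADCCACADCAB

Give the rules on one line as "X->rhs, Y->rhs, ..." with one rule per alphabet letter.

A->DC, B->AB, C->ACA, D->C

  step 4 ⇒ step 5: ACADCACADCCACADCACADCCACAACADCACADCCACADCACADCCACAACADCACADCCACADCAB ⇒ DC·ACA·DC·C·ACA·DC·ACA·DC·C·ACA·ACA·DC·ACA·DC·C·ACA·DC·ACA·DC·C·ACA·ACA·DC·ACA·DC·DC·ACA·DC·C·ACA·DC·ACA·DC·C·ACA·ACA·DC·ACA·DC·C·ACA·DC·ACA·DC·C·ACA·ACA·DC·ACA·DC·DC·ACA·DC·C·ACA·DC·ACA·DC·C·ACA·ACA·DC·ACA·DC·C·ACA·DC·AB
    A ↦ DC
    B ↦ AB
    C ↦ ACA
    D ↦ C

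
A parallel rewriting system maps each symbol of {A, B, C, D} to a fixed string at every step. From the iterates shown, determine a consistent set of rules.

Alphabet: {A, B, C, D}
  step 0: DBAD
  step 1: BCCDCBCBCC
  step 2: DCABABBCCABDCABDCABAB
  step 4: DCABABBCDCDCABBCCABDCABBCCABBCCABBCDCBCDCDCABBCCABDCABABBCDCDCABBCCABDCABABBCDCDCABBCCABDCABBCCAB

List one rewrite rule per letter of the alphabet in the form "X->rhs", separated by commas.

  step 1 ⇒ step 2: BCCDCBCBCC ⇒ DC·AB·AB·BCC·AB·DC·AB·DC·AB·AB
    B ↦ DC
    C ↦ AB
    D ↦ BCC
  step 0 ⇒ step 1: DBAD ⇒ BCC·DC·BC·BCC
    A ↦ BC

A->BC, B->DC, C->AB, D->BCC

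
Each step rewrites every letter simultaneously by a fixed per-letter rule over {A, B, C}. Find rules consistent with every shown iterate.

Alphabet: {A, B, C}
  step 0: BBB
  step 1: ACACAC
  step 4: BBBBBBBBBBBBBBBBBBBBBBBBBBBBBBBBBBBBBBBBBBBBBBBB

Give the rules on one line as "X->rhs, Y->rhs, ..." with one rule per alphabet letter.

  step 0 ⇒ step 1: BBB ⇒ AC·AC·AC
    B ↦ AC
    A ↦ BB  (constrained at step 1)
    C ↦ BB  (constrained at step 1)

A->BB, B->AC, C->BB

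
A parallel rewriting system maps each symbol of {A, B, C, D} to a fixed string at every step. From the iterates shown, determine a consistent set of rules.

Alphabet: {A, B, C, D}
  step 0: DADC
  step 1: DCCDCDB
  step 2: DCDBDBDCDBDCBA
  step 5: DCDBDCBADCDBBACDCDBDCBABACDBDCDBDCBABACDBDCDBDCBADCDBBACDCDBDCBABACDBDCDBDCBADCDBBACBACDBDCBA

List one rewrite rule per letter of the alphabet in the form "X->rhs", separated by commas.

A->C, B->BA, C->DB, D->DC

  step 1 ⇒ step 2: DCCDCDB ⇒ DC·DB·DB·DC·DB·DC·BA
    B ↦ BA
    C ↦ DB
    D ↦ DC
  step 0 ⇒ step 1: DADC ⇒ DC·C·DC·DB
    A ↦ C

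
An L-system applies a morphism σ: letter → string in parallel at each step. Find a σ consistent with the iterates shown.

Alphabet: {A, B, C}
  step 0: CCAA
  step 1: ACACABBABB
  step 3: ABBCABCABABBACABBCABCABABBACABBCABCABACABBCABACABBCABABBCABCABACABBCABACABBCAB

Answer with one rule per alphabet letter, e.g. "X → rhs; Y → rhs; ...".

A->ABB, B->CAB, C->AC

  step 0 ⇒ step 1: CCAA ⇒ AC·AC·ABB·ABB
    A ↦ ABB
    C ↦ AC
    B ↦ CAB  (constrained at step 1)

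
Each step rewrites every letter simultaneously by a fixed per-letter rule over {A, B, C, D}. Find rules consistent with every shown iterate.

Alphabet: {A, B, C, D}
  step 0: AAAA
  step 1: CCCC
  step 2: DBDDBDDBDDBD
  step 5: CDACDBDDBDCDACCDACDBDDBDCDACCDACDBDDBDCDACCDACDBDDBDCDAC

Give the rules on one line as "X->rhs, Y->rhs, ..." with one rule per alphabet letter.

  step 1 ⇒ step 2: CCCC ⇒ DBD·DBD·DBD·DBD
    C ↦ DBD
  step 0 ⇒ step 1: AAAA ⇒ C·C·C·C
    A ↦ C
    B ↦ DA  (constrained at step 2)
    D ↦ C  (constrained at step 2)

A->C, B->DA, C->DBD, D->C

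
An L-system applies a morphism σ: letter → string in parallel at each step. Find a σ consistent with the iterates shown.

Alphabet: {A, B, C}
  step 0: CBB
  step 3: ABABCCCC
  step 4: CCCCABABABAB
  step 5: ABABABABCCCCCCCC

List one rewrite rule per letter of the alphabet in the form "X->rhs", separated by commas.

  step 4 ⇒ step 5: CCCCABABABAB ⇒ AB·AB·AB·AB·C·C·C·C·C·C·C·C
    A ↦ C
    B ↦ C
    C ↦ AB

A->C, B->C, C->AB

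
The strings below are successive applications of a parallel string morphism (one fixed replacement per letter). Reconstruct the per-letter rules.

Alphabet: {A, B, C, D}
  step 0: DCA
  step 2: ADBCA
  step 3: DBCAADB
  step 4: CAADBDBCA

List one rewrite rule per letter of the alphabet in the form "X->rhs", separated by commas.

A->DB, B->A, C->A, D->C

  step 3 ⇒ step 4: DBCAADB ⇒ C·A·A·DB·DB·C·A
    A ↦ DB
    B ↦ A
    C ↦ A
    D ↦ C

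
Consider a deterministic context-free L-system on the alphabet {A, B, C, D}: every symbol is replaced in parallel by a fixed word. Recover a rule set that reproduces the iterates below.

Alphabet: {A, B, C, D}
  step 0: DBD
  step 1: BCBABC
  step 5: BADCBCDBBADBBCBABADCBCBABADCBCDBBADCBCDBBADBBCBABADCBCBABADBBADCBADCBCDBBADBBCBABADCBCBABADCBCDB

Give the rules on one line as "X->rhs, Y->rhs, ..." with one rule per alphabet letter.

  step 0 ⇒ step 1: DBD ⇒ BC·BA·BC
    B ↦ BA
    D ↦ BC
    A ↦ DC  (constrained at step 1)
    C ↦ DB  (constrained at step 1)

A->DC, B->BA, C->DB, D->BC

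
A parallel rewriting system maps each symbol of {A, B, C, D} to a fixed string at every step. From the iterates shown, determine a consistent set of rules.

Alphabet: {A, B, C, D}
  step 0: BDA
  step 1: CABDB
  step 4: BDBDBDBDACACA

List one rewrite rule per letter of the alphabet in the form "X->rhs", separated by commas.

A->BDB, B->C, C->D, D->A

  step 0 ⇒ step 1: BDA ⇒ C·A·BDB
    A ↦ BDB
    B ↦ C
    D ↦ A
    C ↦ D  (constrained at step 1)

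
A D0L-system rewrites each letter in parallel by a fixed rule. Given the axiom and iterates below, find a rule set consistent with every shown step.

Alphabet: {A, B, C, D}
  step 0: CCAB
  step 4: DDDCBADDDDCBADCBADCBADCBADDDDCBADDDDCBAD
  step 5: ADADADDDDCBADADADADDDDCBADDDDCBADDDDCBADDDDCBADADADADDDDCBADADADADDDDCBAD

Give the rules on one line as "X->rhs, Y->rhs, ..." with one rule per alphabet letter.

  step 4 ⇒ step 5: DDDCBADDDDCBADCBADCBADCBADDDDCBADDDDCBAD ⇒ AD·AD·AD·D·DD·CB·AD·AD·AD·AD·D·DD·CB·AD·D·DD·CB·AD·D·DD·CB·AD·D·DD·CB·AD·AD·AD·AD·D·DD·CB·AD·AD·AD·AD·D·DD·CB·AD
    A ↦ CB
    B ↦ DD
    C ↦ D
    D ↦ AD

A->CB, B->DD, C->D, D->AD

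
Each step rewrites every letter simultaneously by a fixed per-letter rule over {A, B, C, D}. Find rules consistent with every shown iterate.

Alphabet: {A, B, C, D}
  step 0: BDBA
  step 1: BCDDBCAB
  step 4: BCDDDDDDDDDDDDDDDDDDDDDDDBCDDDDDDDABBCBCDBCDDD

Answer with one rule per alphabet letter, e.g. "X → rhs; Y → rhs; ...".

A->AB, B->BC, C->D, D->DD

  step 0 ⇒ step 1: BDBA ⇒ BC·DD·BC·AB
    A ↦ AB
    B ↦ BC
    D ↦ DD
    C ↦ D  (constrained at step 1)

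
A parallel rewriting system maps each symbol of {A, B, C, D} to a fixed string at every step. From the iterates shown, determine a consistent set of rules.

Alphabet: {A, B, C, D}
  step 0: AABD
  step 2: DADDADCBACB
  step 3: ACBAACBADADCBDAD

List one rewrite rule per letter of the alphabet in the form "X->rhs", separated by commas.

A->CB, B->AD, C->D, D->A

  step 2 ⇒ step 3: DADDADCBACB ⇒ A·CB·A·A·CB·A·D·AD·CB·D·AD
    A ↦ CB
    B ↦ AD
    C ↦ D
    D ↦ A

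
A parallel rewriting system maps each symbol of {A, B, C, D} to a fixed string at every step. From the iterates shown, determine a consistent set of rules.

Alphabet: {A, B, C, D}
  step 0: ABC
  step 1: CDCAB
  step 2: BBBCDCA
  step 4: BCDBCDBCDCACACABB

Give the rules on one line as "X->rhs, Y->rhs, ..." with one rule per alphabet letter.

  step 1 ⇒ step 2: CDCAB ⇒ B·B·B·CD·CA
    A ↦ CD
    B ↦ CA
    C ↦ B
    D ↦ B

A->CD, B->CA, C->B, D->B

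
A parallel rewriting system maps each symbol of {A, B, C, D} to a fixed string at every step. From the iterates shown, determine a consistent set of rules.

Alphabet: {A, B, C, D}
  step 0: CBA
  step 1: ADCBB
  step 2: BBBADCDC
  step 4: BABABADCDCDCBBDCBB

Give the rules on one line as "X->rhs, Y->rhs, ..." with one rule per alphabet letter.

  step 1 ⇒ step 2: ADCBB ⇒ BB·B·A·DC·DC
    A ↦ BB
    B ↦ DC
    C ↦ A
    D ↦ B

A->BB, B->DC, C->A, D->B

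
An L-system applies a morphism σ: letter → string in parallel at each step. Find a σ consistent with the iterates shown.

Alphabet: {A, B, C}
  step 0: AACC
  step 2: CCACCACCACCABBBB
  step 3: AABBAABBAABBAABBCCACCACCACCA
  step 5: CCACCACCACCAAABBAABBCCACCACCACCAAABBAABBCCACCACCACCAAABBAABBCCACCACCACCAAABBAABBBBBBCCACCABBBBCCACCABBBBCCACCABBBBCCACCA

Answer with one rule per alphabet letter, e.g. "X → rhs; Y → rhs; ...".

A->BB, B->CCA, C->A

  step 2 ⇒ step 3: CCACCACCACCABBBB ⇒ A·A·BB·A·A·BB·A·A·BB·A·A·BB·CCA·CCA·CCA·CCA
    A ↦ BB
    B ↦ CCA
    C ↦ A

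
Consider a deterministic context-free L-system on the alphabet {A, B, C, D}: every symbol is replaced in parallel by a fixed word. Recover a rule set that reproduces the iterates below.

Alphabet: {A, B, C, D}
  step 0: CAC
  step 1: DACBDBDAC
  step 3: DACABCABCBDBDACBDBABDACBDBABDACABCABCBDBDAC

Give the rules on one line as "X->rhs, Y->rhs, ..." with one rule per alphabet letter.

  step 0 ⇒ step 1: CAC ⇒ DAC·BDB·DAC
    A ↦ BDB
    C ↦ DAC
    B ↦ AB  (constrained at step 1)
    D ↦ C  (constrained at step 1)

A->BDB, B->AB, C->DAC, D->C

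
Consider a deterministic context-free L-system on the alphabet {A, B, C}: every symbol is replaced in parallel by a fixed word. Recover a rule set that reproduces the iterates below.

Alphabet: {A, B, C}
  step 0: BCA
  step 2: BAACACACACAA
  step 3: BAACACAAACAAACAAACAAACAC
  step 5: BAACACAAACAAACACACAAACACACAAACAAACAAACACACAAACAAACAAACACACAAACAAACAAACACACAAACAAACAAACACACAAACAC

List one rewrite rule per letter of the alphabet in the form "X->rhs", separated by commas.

  step 2 ⇒ step 3: BAACACACACAA ⇒ BA·AC·AC·AA·AC·AA·AC·AA·AC·AA·AC·AC
    A ↦ AC
    B ↦ BA
    C ↦ AA

A->AC, B->BA, C->AA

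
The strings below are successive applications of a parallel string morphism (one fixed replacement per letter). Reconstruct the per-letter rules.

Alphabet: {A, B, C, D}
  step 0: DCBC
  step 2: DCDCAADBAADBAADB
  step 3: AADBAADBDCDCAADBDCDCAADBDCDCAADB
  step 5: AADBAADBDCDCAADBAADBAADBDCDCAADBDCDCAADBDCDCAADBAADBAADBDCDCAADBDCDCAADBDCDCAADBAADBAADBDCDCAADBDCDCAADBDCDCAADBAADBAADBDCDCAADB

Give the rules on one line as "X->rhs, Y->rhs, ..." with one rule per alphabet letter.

  step 2 ⇒ step 3: DCDCAADBAADBAADB ⇒ AA·DB·AA·DB·DC·DC·AA·DB·DC·DC·AA·DB·DC·DC·AA·DB
    A ↦ DC
    B ↦ DB
    C ↦ DB
    D ↦ AA

A->DC, B->DB, C->DB, D->AA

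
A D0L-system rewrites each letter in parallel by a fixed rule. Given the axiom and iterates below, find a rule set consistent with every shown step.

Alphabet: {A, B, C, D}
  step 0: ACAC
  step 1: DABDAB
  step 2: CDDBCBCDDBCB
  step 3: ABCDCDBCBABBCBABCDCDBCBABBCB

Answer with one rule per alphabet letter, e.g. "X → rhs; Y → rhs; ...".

A->D, B->BCB, C->AB, D->CD

  step 2 ⇒ step 3: CDDBCBCDDBCB ⇒ AB·CD·CD·BCB·AB·BCB·AB·CD·CD·BCB·AB·BCB
    B ↦ BCB
    C ↦ AB
    D ↦ CD
  step 0 ⇒ step 1: ACAC ⇒ D·AB·D·AB
    A ↦ D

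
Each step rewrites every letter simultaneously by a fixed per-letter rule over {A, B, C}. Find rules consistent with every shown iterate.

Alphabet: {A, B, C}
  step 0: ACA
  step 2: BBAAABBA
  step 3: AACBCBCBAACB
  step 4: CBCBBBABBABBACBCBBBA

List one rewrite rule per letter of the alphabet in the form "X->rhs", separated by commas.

A->CB, B->A, C->BB

  step 3 ⇒ step 4: AACBCBCBAACB ⇒ CB·CB·BB·A·BB·A·BB·A·CB·CB·BB·A
    A ↦ CB
    B ↦ A
    C ↦ BB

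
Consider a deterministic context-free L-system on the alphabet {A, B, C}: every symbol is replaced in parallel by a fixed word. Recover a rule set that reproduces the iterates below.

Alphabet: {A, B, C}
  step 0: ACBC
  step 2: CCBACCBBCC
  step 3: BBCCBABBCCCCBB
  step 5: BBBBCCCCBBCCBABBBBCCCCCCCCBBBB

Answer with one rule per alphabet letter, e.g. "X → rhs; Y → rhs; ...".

  step 2 ⇒ step 3: CCBACCBBCC ⇒ B·B·CC·BA·B·B·CC·CC·B·B
    A ↦ BA
    B ↦ CC
    C ↦ B

A->BA, B->CC, C->B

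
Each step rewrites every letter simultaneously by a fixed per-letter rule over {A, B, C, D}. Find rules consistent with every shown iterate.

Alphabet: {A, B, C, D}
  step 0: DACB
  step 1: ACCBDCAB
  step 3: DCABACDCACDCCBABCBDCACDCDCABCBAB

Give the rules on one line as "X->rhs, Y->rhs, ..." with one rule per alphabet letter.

A->CB, B->AB, C->DC, D->AC

  step 0 ⇒ step 1: DACB ⇒ AC·CB·DC·AB
    A ↦ CB
    B ↦ AB
    C ↦ DC
    D ↦ AC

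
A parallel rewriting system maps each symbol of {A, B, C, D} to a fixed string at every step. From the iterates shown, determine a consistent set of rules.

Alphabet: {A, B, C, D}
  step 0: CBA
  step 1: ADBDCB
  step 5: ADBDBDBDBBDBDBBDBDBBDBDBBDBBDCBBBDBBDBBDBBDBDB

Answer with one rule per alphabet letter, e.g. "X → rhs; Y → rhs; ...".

  step 0 ⇒ step 1: CBA ⇒ AD·BD·CB
    A ↦ CB
    B ↦ BD
    C ↦ AD
    D ↦ B  (constrained at step 1)

A->CB, B->BD, C->AD, D->B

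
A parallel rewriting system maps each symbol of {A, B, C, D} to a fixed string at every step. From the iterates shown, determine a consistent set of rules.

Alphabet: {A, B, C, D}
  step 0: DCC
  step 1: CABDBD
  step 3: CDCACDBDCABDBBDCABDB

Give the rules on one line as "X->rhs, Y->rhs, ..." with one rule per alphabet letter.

  step 0 ⇒ step 1: DCC ⇒ CA·BD·BD
    C ↦ BD
    D ↦ CA
    A ↦ B  (constrained at step 1)
    B ↦ CD  (constrained at step 1)

A->B, B->CD, C->BD, D->CA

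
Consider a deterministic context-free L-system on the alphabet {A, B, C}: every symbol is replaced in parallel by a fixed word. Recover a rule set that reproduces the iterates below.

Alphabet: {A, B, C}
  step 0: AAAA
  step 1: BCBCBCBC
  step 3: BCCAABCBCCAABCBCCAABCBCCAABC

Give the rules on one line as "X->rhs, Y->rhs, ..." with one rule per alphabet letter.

A->BC, B->BCC, C->A

  step 0 ⇒ step 1: AAAA ⇒ BC·BC·BC·BC
    A ↦ BC
    B ↦ BCC  (constrained at step 1)
    C ↦ A  (constrained at step 1)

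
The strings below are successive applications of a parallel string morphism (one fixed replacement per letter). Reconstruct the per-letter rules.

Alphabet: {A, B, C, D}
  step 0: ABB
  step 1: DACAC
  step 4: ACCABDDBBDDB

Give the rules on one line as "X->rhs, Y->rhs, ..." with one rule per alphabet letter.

A->D, B->AC, C->B, D->CA

  step 0 ⇒ step 1: ABB ⇒ D·AC·AC
    A ↦ D
    B ↦ AC
    C ↦ B  (constrained at step 1)
    D ↦ CA  (constrained at step 1)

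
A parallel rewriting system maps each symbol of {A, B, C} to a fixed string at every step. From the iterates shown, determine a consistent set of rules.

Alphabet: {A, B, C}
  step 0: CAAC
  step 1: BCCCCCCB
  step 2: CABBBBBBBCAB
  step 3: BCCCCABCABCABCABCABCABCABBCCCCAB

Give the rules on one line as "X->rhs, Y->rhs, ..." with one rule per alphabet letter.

  step 2 ⇒ step 3: CABBBBBBBCAB ⇒ B·CCC·CAB·CAB·CAB·CAB·CAB·CAB·CAB·B·CCC·CAB
    A ↦ CCC
    B ↦ CAB
    C ↦ B

A->CCC, B->CAB, C->B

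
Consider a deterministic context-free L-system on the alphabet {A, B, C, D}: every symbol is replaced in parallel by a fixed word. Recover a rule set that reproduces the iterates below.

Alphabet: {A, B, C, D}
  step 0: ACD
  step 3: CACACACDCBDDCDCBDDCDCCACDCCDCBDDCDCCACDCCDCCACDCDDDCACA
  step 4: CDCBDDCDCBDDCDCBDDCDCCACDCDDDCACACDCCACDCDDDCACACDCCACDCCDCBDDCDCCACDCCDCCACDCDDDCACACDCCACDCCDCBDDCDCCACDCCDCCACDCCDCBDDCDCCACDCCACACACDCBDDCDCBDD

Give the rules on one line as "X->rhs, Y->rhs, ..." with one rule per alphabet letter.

  step 3 ⇒ step 4: CACACACDCBDDCDCBDDCDCCACDCCDCBDDCDCCACDCCDCCACDCDDDCACA ⇒ CDC·BDD·CDC·BDD·CDC·BDD·CDC·CA·CDC·DDD·CA·CA·CDC·CA·CDC·DDD·CA·CA·CDC·CA·CDC·CDC·BDD·CDC·CA·CDC·CDC·CA·CDC·DDD·CA·CA·CDC·CA·CDC·CDC·BDD·CDC·CA·CDC·CDC·CA·CDC·CDC·BDD·CDC·CA·CDC·CA·CA·CA·CDC·BDD·CDC·BDD
    A ↦ BDD
    B ↦ DDD
    C ↦ CDC
    D ↦ CA

A->BDD, B->DDD, C->CDC, D->CA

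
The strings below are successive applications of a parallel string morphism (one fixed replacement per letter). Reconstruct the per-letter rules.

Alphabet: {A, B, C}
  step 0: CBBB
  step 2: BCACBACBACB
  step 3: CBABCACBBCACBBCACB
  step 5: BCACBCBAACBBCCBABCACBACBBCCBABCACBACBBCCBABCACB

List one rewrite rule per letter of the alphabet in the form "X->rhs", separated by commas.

  step 2 ⇒ step 3: BCACBACBACB ⇒ CB·A·BC·A·CB·BC·A·CB·BC·A·CB
    A ↦ BC
    B ↦ CB
    C ↦ A

A->BC, B->CB, C->A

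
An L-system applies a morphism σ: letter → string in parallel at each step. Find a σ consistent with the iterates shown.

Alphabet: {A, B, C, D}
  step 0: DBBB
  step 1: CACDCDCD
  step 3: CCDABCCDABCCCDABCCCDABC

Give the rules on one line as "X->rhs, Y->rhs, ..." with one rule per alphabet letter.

A->C, B->CD, C->AB, D->CA

  step 0 ⇒ step 1: DBBB ⇒ CA·CD·CD·CD
    B ↦ CD
    D ↦ CA
    A ↦ C  (constrained at step 1)
    C ↦ AB  (constrained at step 1)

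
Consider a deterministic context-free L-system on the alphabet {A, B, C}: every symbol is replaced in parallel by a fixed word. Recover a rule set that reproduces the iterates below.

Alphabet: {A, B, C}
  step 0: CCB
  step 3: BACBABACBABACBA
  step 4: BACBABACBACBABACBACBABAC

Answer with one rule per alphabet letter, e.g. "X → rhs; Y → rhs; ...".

  step 3 ⇒ step 4: BACBABACBABACBA ⇒ BA·C·BA·BA·C·BA·C·BA·BA·C·BA·C·BA·BA·C
    A ↦ C
    B ↦ BA
    C ↦ BA

A->C, B->BA, C->BA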